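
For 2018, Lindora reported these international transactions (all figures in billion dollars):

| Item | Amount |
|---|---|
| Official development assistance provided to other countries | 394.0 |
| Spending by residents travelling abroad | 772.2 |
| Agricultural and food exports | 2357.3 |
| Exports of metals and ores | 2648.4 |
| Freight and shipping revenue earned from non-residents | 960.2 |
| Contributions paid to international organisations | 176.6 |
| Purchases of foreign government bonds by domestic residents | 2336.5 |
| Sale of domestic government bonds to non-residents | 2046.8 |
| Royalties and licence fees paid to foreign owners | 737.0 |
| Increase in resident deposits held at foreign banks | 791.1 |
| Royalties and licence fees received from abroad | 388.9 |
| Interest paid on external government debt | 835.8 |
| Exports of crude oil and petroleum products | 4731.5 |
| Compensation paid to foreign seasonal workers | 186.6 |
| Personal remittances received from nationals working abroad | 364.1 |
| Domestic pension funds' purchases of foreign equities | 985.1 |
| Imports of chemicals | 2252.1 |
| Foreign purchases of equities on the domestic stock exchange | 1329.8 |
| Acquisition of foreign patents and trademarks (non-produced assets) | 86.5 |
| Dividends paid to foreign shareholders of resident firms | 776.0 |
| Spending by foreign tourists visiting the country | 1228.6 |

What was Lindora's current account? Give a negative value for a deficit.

6548.7

Goods: 2357.3 - 2252.1 + 2648.4 + 4731.5 = 7485.1
Services: 960.2 - 772.2 + 388.9 - 737.0 + 1228.6 = 1068.5
Primary income: -186.6 - 776.0 - 835.8 = -1798.4
Secondary income: -176.6 - 394.0 + 364.1 = -206.5
Current account = 7485.1 + 1068.5 + (-1798.4) + (-206.5) = 6548.7
(Excluded from the current account — financial account: purchases of foreign government bonds by domestic residents 2336.5, sale of domestic government bonds to non-residents 2046.8, increase in resident deposits held at foreign banks 791.1, domestic pension funds' purchases of foreign equities 985.1, foreign purchases of equities on the domestic stock exchange 1329.8; capital account: acquisition of foreign patents and trademarks (non-produced assets) 86.5.)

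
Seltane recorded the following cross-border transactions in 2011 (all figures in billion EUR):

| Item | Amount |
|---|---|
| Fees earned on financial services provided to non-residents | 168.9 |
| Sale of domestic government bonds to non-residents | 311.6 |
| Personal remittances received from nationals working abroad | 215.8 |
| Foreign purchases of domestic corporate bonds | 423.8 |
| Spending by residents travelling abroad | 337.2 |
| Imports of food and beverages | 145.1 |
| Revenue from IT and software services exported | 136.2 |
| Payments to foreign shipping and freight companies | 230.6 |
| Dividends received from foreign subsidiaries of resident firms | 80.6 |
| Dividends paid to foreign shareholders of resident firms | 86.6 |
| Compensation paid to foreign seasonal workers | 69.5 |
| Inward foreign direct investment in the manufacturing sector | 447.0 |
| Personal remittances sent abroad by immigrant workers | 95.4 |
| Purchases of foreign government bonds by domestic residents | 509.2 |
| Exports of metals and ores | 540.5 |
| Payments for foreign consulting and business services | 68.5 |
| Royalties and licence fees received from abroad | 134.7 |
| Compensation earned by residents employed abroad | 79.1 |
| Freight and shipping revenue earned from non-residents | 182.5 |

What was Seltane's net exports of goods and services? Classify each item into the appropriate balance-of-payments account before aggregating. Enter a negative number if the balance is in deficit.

Goods: -145.1 + 540.5 = 395.4
Services: -230.6 + 136.2 - 337.2 + 182.5 - 68.5 + 168.9 + 134.7 = -14.0
Trade balance = 395.4 + (-14.0) = 381.4
(Excluded from the trade balance — financial account: sale of domestic government bonds to non-residents 311.6, foreign purchases of domestic corporate bonds 423.8, inward foreign direct investment in the manufacturing sector 447.0, purchases of foreign government bonds by domestic residents 509.2; secondary income: personal remittances received from nationals working abroad 215.8, personal remittances sent abroad by immigrant workers 95.4; primary income: dividends received from foreign subsidiaries of resident firms 80.6, dividends paid to foreign shareholders of resident firms 86.6, compensation paid to foreign seasonal workers 69.5, compensation earned by residents employed abroad 79.1.)

381.4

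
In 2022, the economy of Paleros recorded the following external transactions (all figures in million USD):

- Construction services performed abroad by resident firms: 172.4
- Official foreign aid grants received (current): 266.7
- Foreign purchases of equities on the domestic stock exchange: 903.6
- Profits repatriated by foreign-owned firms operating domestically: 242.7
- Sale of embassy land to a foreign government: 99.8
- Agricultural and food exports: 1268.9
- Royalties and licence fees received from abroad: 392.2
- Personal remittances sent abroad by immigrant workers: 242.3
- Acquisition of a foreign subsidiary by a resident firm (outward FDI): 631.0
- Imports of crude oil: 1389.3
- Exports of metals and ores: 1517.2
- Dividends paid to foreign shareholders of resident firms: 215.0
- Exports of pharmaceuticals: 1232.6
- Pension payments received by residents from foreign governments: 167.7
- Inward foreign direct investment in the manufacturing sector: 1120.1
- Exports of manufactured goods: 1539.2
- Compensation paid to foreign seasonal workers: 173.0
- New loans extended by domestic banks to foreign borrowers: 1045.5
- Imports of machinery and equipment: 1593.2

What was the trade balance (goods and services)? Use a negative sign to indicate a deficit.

Goods: 1268.9 - 1389.3 - 1593.2 + 1539.2 + 1517.2 + 1232.6 = 2575.4
Services: 392.2 + 172.4 = 564.6
Trade balance = 2575.4 + 564.6 = 3140.0
(Excluded from the trade balance — secondary income: official foreign aid grants received (current) 266.7, personal remittances sent abroad by immigrant workers 242.3, pension payments received by residents from foreign governments 167.7; financial account: foreign purchases of equities on the domestic stock exchange 903.6, acquisition of a foreign subsidiary by a resident firm (outward FDI) 631.0, inward foreign direct investment in the manufacturing sector 1120.1, new loans extended by domestic banks to foreign borrowers 1045.5; primary income: profits repatriated by foreign-owned firms operating domestically 242.7, dividends paid to foreign shareholders of resident firms 215.0, compensation paid to foreign seasonal workers 173.0; capital account: sale of embassy land to a foreign government 99.8.)

3140.0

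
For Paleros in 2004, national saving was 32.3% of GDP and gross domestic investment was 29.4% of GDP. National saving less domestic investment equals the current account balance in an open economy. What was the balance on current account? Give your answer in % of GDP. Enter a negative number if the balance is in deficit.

S - I = CA (net lending to the rest of the world).
CA = S - I = 32.3 - 29.4 = 2.9

2.9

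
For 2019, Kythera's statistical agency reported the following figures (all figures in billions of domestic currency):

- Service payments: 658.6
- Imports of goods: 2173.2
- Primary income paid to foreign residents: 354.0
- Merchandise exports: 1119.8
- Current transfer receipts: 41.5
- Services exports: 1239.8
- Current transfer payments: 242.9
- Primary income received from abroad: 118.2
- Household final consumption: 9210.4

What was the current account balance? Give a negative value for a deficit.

-909.4

Goods balance = 1119.8 - 2173.2 = -1053.4
Services balance = 1239.8 - 658.6 = 581.2
Trade balance (goods + services) = -1053.4 + 581.2 = -472.2
Net primary income = 118.2 - 354.0 = -235.8
Net secondary income = 41.5 - 242.9 = -201.4
Current account = -472.2 + (-235.8) + (-201.4) = -909.4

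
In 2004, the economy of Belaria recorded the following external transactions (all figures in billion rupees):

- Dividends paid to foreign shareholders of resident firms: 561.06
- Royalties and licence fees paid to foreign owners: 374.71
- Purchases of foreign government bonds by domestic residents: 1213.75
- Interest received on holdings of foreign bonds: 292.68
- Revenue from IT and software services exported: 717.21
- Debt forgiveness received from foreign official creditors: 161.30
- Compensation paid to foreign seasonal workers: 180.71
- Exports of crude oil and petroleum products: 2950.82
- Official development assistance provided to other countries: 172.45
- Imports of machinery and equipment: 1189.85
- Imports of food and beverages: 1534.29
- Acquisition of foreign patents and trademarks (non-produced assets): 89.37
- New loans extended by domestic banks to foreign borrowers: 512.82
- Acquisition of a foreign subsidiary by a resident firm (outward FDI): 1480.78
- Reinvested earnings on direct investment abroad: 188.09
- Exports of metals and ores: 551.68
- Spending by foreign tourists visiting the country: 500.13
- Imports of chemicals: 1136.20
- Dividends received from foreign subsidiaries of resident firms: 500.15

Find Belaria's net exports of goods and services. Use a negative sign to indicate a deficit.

484.79

Goods: -1534.29 + 551.68 + 2950.82 - 1136.20 - 1189.85 = -357.84
Services: 500.13 - 374.71 + 717.21 = 842.63
Trade balance = -357.84 + 842.63 = 484.79
(Excluded from the trade balance — primary income: dividends paid to foreign shareholders of resident firms 561.06, interest received on holdings of foreign bonds 292.68, compensation paid to foreign seasonal workers 180.71, reinvested earnings on direct investment abroad 188.09, dividends received from foreign subsidiaries of resident firms 500.15; financial account: purchases of foreign government bonds by domestic residents 1213.75, new loans extended by domestic banks to foreign borrowers 512.82, acquisition of a foreign subsidiary by a resident firm (outward FDI) 1480.78; capital account: debt forgiveness received from foreign official creditors 161.30, acquisition of foreign patents and trademarks (non-produced assets) 89.37; secondary income: official development assistance provided to other countries 172.45.)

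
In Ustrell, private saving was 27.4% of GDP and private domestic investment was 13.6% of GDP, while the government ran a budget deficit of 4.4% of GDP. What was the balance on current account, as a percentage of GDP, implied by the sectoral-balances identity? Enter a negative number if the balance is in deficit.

9.4

By the sectoral-balances identity, CA = (S_private - I) + (T - G).
Private balance = 27.4 - 13.6 = 13.8
Government balance (T - G) = -4.4
CA = 13.8 + (-4.4) = 9.4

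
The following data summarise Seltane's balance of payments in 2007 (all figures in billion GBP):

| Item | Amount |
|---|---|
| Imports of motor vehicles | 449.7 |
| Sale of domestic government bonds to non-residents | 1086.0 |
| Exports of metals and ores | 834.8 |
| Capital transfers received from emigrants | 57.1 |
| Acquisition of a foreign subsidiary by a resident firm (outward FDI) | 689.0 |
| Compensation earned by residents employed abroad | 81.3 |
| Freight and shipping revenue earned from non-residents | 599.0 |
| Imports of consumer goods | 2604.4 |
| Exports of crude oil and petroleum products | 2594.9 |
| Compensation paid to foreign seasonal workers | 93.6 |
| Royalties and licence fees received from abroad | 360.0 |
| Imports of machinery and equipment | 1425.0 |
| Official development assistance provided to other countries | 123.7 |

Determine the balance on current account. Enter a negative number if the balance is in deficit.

Goods: 834.8 - 1425.0 - 449.7 + 2594.9 - 2604.4 = -1049.4
Services: 599.0 + 360.0 = 959.0
Primary income: -93.6 + 81.3 = -12.3
Secondary income: -123.7
Current account = (-1049.4) + 959.0 + (-12.3) + (-123.7) = -226.4
(Excluded from the current account — financial account: sale of domestic government bonds to non-residents 1086.0, acquisition of a foreign subsidiary by a resident firm (outward FDI) 689.0; capital account: capital transfers received from emigrants 57.1.)

-226.4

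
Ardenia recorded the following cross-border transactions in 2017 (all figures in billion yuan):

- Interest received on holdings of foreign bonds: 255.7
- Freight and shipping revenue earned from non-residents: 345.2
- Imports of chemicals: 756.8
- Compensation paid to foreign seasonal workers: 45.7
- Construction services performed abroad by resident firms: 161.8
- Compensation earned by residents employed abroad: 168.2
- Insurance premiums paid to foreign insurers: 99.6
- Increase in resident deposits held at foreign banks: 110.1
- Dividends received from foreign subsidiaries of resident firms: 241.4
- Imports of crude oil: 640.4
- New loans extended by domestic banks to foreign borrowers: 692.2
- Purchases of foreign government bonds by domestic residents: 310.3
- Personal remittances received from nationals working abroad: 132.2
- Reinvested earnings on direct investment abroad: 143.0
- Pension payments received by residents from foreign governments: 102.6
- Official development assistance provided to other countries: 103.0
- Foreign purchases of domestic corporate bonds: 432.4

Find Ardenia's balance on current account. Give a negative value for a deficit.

Goods: -640.4 - 756.8 = -1397.2
Services: 345.2 - 99.6 + 161.8 = 407.4
Primary income: 143.0 + 168.2 - 45.7 + 241.4 + 255.7 = 762.6
Secondary income: -103.0 + 132.2 + 102.6 = 131.8
Current account = (-1397.2) + 407.4 + 762.6 + 131.8 = -95.4
(Excluded from the current account — financial account: increase in resident deposits held at foreign banks 110.1, new loans extended by domestic banks to foreign borrowers 692.2, purchases of foreign government bonds by domestic residents 310.3, foreign purchases of domestic corporate bonds 432.4.)

-95.4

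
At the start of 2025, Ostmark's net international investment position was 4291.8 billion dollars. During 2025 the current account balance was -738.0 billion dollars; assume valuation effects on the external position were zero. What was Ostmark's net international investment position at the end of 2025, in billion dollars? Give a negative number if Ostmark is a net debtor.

With no valuation effects, change in NIIP = current account = -738.0
End-of-year NIIP = 4291.8 + (-738.0) = 3553.8

3553.8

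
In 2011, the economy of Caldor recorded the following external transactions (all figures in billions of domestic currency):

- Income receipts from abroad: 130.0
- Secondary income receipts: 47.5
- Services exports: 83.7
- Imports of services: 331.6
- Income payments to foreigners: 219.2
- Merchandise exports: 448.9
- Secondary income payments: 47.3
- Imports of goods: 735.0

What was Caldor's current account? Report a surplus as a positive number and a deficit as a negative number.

Goods balance = 448.9 - 735.0 = -286.1
Services balance = 83.7 - 331.6 = -247.9
Trade balance (goods + services) = -286.1 + (-247.9) = -534.0
Net primary income = 130.0 - 219.2 = -89.2
Net secondary income = 47.5 - 47.3 = 0.2
Current account = -534.0 + (-89.2) + 0.2 = -623.0

-623.0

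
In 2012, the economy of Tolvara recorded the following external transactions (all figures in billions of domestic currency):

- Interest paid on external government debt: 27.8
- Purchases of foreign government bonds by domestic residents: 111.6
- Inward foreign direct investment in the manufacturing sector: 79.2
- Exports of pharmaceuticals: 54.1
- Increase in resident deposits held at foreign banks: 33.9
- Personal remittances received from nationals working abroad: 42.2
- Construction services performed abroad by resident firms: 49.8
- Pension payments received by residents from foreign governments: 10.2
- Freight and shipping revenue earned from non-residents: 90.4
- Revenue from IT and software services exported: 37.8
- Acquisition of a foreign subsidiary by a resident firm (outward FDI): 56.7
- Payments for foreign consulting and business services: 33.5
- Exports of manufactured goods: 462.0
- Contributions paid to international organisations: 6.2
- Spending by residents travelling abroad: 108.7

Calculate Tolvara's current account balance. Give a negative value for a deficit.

570.3

Goods: 462.0 + 54.1 = 516.1
Services: -33.5 + 90.4 + 49.8 + 37.8 - 108.7 = 35.8
Primary income: -27.8
Secondary income: 10.2 - 6.2 + 42.2 = 46.2
Current account = 516.1 + 35.8 + (-27.8) + 46.2 = 570.3
(Excluded from the current account — financial account: purchases of foreign government bonds by domestic residents 111.6, inward foreign direct investment in the manufacturing sector 79.2, increase in resident deposits held at foreign banks 33.9, acquisition of a foreign subsidiary by a resident firm (outward FDI) 56.7.)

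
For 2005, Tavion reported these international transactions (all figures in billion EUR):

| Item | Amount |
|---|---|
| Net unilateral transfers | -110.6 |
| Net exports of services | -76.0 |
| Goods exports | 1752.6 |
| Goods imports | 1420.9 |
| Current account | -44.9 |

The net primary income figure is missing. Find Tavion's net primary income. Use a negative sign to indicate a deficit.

-190.0

Current account = goods balance + services balance + net primary income + net secondary income
Sum of the known components = 145.1
Net primary income = CA - (known components) = -44.9 - 145.1 = -190.0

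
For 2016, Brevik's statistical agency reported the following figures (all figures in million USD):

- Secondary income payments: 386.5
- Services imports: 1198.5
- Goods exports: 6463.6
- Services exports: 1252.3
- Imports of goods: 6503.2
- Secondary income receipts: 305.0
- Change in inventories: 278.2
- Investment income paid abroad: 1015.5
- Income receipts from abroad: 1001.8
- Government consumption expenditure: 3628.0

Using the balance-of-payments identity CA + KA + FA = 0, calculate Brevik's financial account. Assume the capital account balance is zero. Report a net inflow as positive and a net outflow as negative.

Goods balance = 6463.6 - 6503.2 = -39.6
Services balance = 1252.3 - 1198.5 = 53.8
Trade balance (goods + services) = -39.6 + 53.8 = 14.2
Net primary income = 1001.8 - 1015.5 = -13.7
Net secondary income = 305.0 - 386.5 = -81.5
Current account = 14.2 + (-13.7) + (-81.5) = -81.0
Financial account = -(-81.0) = 81.0

81.0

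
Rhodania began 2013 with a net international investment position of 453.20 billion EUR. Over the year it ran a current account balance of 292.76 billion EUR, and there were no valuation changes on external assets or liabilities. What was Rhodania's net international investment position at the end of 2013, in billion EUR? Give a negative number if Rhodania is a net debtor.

745.96

With no valuation effects, change in NIIP = current account = 292.76
End-of-year NIIP = 453.20 + 292.76 = 745.96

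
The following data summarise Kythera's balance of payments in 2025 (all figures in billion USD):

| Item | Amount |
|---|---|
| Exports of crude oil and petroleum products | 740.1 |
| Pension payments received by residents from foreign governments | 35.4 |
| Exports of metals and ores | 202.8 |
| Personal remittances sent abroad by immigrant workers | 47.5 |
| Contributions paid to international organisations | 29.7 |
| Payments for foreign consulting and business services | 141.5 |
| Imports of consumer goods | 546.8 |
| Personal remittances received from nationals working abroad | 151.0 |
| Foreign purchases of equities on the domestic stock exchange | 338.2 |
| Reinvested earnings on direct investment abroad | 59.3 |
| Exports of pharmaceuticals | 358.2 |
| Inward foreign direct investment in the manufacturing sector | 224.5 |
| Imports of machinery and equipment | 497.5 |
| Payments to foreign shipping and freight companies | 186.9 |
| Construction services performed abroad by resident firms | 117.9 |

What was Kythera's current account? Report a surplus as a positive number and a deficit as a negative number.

Goods: 202.8 + 740.1 - 497.5 + 358.2 - 546.8 = 256.8
Services: -141.5 - 186.9 + 117.9 = -210.5
Primary income: 59.3
Secondary income: -29.7 - 47.5 + 35.4 + 151.0 = 109.2
Current account = 256.8 + (-210.5) + 59.3 + 109.2 = 214.8
(Excluded from the current account — financial account: foreign purchases of equities on the domestic stock exchange 338.2, inward foreign direct investment in the manufacturing sector 224.5.)

214.8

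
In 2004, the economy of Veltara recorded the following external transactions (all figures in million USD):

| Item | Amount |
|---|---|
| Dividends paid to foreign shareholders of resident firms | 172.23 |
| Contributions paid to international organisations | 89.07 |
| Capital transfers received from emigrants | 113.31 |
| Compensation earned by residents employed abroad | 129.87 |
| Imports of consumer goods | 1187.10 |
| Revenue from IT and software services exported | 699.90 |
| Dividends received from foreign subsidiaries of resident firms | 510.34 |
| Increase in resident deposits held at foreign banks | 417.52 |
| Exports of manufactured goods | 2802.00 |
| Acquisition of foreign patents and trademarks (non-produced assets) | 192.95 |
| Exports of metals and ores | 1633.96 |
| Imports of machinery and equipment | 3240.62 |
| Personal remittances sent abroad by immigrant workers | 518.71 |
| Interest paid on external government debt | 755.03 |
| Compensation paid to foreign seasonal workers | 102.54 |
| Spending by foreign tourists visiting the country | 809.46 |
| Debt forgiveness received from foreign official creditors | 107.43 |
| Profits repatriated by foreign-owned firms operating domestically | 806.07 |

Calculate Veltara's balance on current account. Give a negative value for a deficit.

-285.84

Goods: -1187.10 + 2802.00 - 3240.62 + 1633.96 = 8.24
Services: 699.90 + 809.46 = 1509.36
Primary income: -755.03 - 172.23 + 129.87 + 510.34 - 102.54 - 806.07 = -1195.66
Secondary income: -518.71 - 89.07 = -607.78
Current account = 8.24 + 1509.36 + (-1195.66) + (-607.78) = -285.84
(Excluded from the current account — capital account: capital transfers received from emigrants 113.31, acquisition of foreign patents and trademarks (non-produced assets) 192.95, debt forgiveness received from foreign official creditors 107.43; financial account: increase in resident deposits held at foreign banks 417.52.)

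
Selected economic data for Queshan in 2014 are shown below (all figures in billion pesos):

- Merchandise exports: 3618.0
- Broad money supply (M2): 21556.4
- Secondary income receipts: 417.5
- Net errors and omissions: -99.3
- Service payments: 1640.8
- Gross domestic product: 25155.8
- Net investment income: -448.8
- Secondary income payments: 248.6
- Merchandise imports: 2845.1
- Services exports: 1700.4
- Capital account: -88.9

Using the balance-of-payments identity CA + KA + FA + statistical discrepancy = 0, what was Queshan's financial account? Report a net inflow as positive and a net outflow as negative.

Goods balance = 3618.0 - 2845.1 = 772.9
Services balance = 1700.4 - 1640.8 = 59.6
Trade balance (goods + services) = 772.9 + 59.6 = 832.5
Net primary income = -448.8
Net secondary income = 417.5 - 248.6 = 168.9
Current account = 832.5 + (-448.8) + 168.9 = 552.6
Financial account = -(552.6 + (-88.9) + (-99.3)) = -364.4

-364.4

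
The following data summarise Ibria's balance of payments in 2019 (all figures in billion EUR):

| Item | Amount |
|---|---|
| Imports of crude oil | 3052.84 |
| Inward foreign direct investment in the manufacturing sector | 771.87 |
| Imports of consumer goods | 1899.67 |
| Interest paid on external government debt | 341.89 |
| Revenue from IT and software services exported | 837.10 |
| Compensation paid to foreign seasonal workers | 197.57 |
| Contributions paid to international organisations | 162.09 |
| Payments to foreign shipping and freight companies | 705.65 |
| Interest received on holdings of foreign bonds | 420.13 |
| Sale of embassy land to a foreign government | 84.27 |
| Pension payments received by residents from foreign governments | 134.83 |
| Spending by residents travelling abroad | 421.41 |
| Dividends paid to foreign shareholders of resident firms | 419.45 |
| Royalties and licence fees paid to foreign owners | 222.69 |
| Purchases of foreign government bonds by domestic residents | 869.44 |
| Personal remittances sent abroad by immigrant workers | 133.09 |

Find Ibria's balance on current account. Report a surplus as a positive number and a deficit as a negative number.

Goods: -3052.84 - 1899.67 = -4952.51
Services: -421.41 + 837.10 - 222.69 - 705.65 = -512.65
Primary income: 420.13 - 197.57 - 419.45 - 341.89 = -538.78
Secondary income: 134.83 - 133.09 - 162.09 = -160.35
Current account = (-4952.51) + (-512.65) + (-538.78) + (-160.35) = -6164.29
(Excluded from the current account — financial account: inward foreign direct investment in the manufacturing sector 771.87, purchases of foreign government bonds by domestic residents 869.44; capital account: sale of embassy land to a foreign government 84.27.)

-6164.29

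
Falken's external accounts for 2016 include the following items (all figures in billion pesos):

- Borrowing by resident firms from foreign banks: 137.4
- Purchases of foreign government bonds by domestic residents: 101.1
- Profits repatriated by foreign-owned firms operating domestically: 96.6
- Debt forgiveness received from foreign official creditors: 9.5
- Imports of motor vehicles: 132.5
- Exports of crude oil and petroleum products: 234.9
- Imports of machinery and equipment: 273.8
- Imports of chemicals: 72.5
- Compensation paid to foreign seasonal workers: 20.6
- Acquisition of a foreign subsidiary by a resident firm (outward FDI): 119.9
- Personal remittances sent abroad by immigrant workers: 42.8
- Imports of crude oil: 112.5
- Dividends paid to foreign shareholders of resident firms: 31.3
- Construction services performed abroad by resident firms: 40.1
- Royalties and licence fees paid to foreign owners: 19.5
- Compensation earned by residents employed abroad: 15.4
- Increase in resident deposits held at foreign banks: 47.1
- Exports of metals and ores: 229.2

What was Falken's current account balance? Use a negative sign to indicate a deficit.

Goods: 234.9 + 229.2 - 132.5 - 273.8 - 112.5 - 72.5 = -127.2
Services: -19.5 + 40.1 = 20.6
Primary income: 15.4 - 20.6 - 31.3 - 96.6 = -133.1
Secondary income: -42.8
Current account = (-127.2) + 20.6 + (-133.1) + (-42.8) = -282.5
(Excluded from the current account — financial account: borrowing by resident firms from foreign banks 137.4, purchases of foreign government bonds by domestic residents 101.1, acquisition of a foreign subsidiary by a resident firm (outward FDI) 119.9, increase in resident deposits held at foreign banks 47.1; capital account: debt forgiveness received from foreign official creditors 9.5.)

-282.5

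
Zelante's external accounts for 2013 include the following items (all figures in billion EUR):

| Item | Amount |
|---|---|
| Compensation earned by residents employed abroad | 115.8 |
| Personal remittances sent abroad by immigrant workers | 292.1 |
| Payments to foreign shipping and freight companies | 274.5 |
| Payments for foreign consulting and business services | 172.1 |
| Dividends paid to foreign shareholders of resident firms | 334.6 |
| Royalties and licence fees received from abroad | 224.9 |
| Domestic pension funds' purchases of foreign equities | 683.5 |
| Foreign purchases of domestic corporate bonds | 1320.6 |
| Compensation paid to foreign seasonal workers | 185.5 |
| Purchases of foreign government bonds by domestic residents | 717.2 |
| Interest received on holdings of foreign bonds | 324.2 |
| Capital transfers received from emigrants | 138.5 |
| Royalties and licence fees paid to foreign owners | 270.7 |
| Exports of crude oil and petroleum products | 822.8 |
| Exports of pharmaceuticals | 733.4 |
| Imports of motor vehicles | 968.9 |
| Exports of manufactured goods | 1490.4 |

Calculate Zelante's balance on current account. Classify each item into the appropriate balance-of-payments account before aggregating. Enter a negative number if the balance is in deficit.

1213.1

Goods: 1490.4 + 822.8 - 968.9 + 733.4 = 2077.7
Services: -270.7 - 274.5 - 172.1 + 224.9 = -492.4
Primary income: 324.2 - 334.6 + 115.8 - 185.5 = -80.1
Secondary income: -292.1
Current account = 2077.7 + (-492.4) + (-80.1) + (-292.1) = 1213.1
(Excluded from the current account — financial account: domestic pension funds' purchases of foreign equities 683.5, foreign purchases of domestic corporate bonds 1320.6, purchases of foreign government bonds by domestic residents 717.2; capital account: capital transfers received from emigrants 138.5.)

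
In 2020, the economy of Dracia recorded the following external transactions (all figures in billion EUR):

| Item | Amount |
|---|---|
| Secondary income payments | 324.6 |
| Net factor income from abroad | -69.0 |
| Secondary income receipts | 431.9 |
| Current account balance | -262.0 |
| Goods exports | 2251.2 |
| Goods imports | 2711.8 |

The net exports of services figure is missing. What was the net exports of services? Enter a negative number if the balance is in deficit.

160.3

Current account = goods balance + services balance + net primary income + net secondary income
Sum of the known components = -422.3
Net exports of services = CA - (known components) = -262.0 - (-422.3) = 160.3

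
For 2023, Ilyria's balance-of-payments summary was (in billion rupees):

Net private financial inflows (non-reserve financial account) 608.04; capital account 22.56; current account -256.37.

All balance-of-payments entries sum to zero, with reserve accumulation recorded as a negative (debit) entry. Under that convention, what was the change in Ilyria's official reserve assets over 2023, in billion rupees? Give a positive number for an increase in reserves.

374.23

Official reserve transactions balance = -((-256.37) + 22.56 + 608.04) = -374.23
An accumulation of reserves is recorded as a debit (negative entry), so the change in the stock of reserves is the negative of that balance.
Change in official reserves = -(-374.23) = 374.23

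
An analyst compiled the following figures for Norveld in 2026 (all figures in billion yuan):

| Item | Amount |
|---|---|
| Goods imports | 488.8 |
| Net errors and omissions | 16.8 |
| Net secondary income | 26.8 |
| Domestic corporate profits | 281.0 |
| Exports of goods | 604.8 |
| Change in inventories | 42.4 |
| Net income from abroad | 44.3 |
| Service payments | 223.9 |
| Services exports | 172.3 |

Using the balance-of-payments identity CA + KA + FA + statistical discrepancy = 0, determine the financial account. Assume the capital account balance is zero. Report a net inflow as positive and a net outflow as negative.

-152.3

Goods balance = 604.8 - 488.8 = 116.0
Services balance = 172.3 - 223.9 = -51.6
Trade balance (goods + services) = 116.0 + (-51.6) = 64.4
Net primary income = 44.3
Net secondary income = 26.8
Current account = 64.4 + 44.3 + 26.8 = 135.5
Financial account = -(135.5 + 16.8) = -152.3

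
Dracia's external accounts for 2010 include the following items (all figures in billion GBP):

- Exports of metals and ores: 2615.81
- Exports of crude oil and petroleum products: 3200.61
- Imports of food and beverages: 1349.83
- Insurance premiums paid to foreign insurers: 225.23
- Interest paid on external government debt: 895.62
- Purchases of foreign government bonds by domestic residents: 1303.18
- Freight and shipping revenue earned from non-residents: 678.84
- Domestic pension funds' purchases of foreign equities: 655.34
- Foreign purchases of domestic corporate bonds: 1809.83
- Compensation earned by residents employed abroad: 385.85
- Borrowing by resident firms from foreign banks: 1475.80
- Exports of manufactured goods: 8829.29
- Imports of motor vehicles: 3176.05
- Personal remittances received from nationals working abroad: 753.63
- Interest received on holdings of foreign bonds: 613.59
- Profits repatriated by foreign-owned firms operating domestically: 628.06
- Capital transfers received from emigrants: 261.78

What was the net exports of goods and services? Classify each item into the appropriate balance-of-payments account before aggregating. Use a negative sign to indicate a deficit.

10573.44

Goods: -1349.83 + 2615.81 + 3200.61 - 3176.05 + 8829.29 = 10119.83
Services: -225.23 + 678.84 = 453.61
Trade balance = 10119.83 + 453.61 = 10573.44
(Excluded from the trade balance — primary income: interest paid on external government debt 895.62, compensation earned by residents employed abroad 385.85, interest received on holdings of foreign bonds 613.59, profits repatriated by foreign-owned firms operating domestically 628.06; financial account: purchases of foreign government bonds by domestic residents 1303.18, domestic pension funds' purchases of foreign equities 655.34, foreign purchases of domestic corporate bonds 1809.83, borrowing by resident firms from foreign banks 1475.80; secondary income: personal remittances received from nationals working abroad 753.63; capital account: capital transfers received from emigrants 261.78.)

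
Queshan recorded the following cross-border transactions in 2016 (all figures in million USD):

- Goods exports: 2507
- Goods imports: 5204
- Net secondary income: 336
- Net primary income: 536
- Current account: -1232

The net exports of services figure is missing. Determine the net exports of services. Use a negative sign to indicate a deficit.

Current account = goods balance + services balance + net primary income + net secondary income
Sum of the known components = -1825
Net exports of services = CA - (known components) = -1232 - (-1825) = 593

593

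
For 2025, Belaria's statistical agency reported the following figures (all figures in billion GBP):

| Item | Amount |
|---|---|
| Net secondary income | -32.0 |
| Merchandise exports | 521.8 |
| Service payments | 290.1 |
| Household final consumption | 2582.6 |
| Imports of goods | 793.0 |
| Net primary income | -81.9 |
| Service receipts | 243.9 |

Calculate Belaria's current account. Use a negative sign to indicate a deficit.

Goods balance = 521.8 - 793.0 = -271.2
Services balance = 243.9 - 290.1 = -46.2
Trade balance (goods + services) = -271.2 + (-46.2) = -317.4
Net primary income = -81.9
Net secondary income = -32.0
Current account = -317.4 + (-81.9) + (-32.0) = -431.3

-431.3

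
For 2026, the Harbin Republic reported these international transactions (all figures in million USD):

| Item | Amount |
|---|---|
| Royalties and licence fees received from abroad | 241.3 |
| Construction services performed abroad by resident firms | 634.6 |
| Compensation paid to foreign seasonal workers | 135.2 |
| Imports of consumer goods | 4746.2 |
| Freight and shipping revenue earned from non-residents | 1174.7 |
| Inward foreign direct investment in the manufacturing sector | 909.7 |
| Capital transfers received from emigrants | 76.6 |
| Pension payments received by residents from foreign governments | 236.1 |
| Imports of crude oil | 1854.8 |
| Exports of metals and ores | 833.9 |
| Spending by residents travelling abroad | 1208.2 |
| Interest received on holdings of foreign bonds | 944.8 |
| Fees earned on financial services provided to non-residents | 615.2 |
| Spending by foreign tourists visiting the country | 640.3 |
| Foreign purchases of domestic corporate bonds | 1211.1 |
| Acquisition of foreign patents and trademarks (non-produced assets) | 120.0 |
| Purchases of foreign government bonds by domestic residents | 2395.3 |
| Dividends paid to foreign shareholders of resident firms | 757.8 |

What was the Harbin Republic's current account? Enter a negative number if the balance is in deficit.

-3381.3

Goods: -1854.8 + 833.9 - 4746.2 = -5767.1
Services: 634.6 + 1174.7 + 615.2 + 241.3 + 640.3 - 1208.2 = 2097.9
Primary income: -757.8 - 135.2 + 944.8 = 51.8
Secondary income: 236.1
Current account = (-5767.1) + 2097.9 + 51.8 + 236.1 = -3381.3
(Excluded from the current account — financial account: inward foreign direct investment in the manufacturing sector 909.7, foreign purchases of domestic corporate bonds 1211.1, purchases of foreign government bonds by domestic residents 2395.3; capital account: capital transfers received from emigrants 76.6, acquisition of foreign patents and trademarks (non-produced assets) 120.0.)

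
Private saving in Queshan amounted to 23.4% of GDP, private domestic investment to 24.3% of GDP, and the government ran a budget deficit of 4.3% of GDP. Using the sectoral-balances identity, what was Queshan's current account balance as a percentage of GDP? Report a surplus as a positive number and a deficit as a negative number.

By the sectoral-balances identity, CA = (S_private - I) + (T - G).
Private balance = 23.4 - 24.3 = -0.9
Government balance (T - G) = -4.3
CA = -0.9 + (-4.3) = -5.2

-5.2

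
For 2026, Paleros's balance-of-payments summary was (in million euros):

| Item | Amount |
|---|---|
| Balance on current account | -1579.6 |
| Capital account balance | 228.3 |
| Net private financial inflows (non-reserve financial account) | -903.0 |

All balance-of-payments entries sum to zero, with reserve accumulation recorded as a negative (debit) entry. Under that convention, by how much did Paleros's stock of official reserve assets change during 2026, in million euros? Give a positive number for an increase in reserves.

-2254.3

Official reserve transactions balance = -((-1579.6) + 228.3 + (-903.0)) = 2254.3
An accumulation of reserves is recorded as a debit (negative entry), so the change in the stock of reserves is the negative of that balance.
Change in official reserves = -(2254.3) = -2254.3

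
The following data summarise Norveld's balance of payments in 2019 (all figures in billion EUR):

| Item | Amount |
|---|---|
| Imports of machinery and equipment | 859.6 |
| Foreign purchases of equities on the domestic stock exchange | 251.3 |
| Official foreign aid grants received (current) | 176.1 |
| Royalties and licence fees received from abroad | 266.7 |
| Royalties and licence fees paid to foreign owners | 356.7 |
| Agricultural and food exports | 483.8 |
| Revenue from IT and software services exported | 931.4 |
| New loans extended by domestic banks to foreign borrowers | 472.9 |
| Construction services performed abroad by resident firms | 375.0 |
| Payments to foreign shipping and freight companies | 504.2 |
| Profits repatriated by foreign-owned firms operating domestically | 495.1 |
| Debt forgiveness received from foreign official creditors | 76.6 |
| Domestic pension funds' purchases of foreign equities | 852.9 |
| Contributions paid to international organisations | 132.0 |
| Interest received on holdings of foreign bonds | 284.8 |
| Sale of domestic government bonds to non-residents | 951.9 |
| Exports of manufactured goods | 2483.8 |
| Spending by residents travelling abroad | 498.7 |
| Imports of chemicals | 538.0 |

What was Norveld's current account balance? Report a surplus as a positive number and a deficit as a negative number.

1617.3

Goods: -538.0 + 2483.8 - 859.6 + 483.8 = 1570.0
Services: -504.2 + 931.4 - 356.7 + 375.0 + 266.7 - 498.7 = 213.5
Primary income: 284.8 - 495.1 = -210.3
Secondary income: 176.1 - 132.0 = 44.1
Current account = 1570.0 + 213.5 + (-210.3) + 44.1 = 1617.3
(Excluded from the current account — financial account: foreign purchases of equities on the domestic stock exchange 251.3, new loans extended by domestic banks to foreign borrowers 472.9, domestic pension funds' purchases of foreign equities 852.9, sale of domestic government bonds to non-residents 951.9; capital account: debt forgiveness received from foreign official creditors 76.6.)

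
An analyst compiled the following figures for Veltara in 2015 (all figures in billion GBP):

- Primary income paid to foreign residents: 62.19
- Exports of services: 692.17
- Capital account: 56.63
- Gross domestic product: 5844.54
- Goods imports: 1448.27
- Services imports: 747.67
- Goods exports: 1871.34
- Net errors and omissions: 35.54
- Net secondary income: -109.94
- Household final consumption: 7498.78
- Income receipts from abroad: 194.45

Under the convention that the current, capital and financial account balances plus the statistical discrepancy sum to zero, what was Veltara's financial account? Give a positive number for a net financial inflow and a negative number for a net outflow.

Goods balance = 1871.34 - 1448.27 = 423.07
Services balance = 692.17 - 747.67 = -55.50
Trade balance (goods + services) = 423.07 + (-55.50) = 367.57
Net primary income = 194.45 - 62.19 = 132.26
Net secondary income = -109.94
Current account = 367.57 + 132.26 + (-109.94) = 389.89
Financial account = -(389.89 + 56.63 + 35.54) = -482.06

-482.06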